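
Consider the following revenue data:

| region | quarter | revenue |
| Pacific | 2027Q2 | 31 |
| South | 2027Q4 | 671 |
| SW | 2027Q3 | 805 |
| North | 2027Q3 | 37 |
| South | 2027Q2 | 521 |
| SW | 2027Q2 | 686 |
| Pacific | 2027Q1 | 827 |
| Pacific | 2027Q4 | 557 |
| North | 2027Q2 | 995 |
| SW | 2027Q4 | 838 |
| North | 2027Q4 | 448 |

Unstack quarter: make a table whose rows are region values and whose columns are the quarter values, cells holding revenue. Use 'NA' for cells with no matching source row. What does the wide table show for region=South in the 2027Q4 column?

The long row with region=South, quarter=2027Q4 has revenue=671.

671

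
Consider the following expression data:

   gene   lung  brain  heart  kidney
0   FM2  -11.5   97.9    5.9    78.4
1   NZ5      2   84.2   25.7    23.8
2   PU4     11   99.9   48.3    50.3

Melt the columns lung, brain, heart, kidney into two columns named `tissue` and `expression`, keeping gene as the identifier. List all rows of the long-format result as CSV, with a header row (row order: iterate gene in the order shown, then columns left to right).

gene,tissue,expression
FM2,lung,-11.5
FM2,brain,97.9
FM2,heart,5.9
FM2,kidney,78.4
NZ5,lung,2
NZ5,brain,84.2
NZ5,heart,25.7
NZ5,kidney,23.8
PU4,lung,11
PU4,brain,99.9
PU4,heart,48.3
PU4,kidney,50.3

Each (gene, column) pair becomes one row: 3 × 4 = 12 rows.
For example, (FM2, lung) → expression=-11.5.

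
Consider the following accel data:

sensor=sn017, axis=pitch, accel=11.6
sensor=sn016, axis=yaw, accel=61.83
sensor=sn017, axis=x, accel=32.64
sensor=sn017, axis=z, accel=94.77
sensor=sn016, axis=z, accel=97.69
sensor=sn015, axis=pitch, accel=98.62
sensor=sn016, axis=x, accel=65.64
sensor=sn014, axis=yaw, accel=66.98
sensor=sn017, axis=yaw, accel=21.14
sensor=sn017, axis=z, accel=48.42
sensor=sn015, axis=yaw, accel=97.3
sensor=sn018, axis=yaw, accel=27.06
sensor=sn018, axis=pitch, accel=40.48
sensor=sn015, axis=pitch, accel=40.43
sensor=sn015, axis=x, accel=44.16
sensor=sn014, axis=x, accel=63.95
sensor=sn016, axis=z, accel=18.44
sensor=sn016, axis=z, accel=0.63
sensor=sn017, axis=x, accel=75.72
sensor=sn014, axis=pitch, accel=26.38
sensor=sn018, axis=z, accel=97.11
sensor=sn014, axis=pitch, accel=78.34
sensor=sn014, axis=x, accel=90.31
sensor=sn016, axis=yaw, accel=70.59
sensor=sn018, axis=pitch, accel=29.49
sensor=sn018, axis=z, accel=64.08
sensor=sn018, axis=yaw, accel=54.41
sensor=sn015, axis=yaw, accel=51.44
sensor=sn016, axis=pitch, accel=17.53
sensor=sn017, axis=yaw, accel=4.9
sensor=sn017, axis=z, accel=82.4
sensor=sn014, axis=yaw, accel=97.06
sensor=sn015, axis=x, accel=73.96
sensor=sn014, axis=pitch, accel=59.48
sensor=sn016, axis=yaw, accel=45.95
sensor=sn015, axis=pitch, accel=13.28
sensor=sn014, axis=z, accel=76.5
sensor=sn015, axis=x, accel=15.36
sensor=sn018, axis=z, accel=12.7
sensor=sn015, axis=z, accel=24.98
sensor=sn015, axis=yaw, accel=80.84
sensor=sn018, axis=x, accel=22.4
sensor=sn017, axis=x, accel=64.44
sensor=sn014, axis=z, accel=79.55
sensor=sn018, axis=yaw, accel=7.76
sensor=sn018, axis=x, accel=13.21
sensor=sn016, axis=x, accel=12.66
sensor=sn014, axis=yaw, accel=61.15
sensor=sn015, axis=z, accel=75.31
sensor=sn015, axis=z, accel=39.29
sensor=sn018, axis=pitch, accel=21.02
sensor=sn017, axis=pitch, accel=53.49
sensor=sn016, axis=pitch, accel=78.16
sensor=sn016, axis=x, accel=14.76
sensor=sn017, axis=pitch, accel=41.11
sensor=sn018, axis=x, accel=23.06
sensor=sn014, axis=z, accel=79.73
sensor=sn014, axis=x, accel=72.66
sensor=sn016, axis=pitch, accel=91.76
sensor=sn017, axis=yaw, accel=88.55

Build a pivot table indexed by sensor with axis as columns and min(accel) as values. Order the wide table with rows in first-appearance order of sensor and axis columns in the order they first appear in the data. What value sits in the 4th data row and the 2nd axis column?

With rows in first-appearance order of sensor, row 4 is sensor=sn014. axis columns in first-appearance order: pitch, yaw, x, z; column 2 is yaw.
Long rows with sensor=sn014, axis=yaw: min(66.98, 97.06, 61.15) = 61.15.

61.15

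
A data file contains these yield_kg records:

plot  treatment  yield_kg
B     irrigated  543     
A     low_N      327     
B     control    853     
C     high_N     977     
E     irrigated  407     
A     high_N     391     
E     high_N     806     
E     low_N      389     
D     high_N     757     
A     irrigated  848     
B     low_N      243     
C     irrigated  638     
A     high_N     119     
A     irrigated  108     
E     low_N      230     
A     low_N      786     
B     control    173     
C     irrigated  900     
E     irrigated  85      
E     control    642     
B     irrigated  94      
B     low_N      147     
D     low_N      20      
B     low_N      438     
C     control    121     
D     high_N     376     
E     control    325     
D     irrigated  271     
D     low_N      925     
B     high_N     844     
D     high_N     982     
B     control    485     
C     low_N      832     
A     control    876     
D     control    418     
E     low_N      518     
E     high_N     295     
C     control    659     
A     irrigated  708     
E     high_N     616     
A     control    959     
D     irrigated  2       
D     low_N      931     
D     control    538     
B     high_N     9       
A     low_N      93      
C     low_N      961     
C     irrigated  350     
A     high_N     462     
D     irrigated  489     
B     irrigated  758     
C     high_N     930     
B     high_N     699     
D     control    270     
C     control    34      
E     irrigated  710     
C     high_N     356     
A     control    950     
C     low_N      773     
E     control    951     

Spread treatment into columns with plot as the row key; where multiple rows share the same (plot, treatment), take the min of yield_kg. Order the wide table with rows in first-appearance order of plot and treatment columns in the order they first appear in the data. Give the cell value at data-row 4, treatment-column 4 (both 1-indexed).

295

With rows in first-appearance order of plot, row 4 is plot=E. treatment columns in first-appearance order: irrigated, low_N, control, high_N; column 4 is high_N.
Long rows with plot=E, treatment=high_N: min(806, 295, 616) = 295.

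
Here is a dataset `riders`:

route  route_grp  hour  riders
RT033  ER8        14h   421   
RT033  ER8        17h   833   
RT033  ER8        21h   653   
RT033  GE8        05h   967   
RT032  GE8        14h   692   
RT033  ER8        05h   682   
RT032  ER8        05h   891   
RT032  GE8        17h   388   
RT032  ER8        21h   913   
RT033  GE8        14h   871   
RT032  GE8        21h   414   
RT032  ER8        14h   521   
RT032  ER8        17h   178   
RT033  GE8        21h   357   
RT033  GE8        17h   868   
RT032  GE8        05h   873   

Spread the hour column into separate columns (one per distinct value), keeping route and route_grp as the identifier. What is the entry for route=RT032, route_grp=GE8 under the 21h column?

414

Wide layout: rows indexed by route and route_grp, columns are the 4 distinct hour values (14h, 17h, 21h, 05h).
Cell (route=RT032, route_grp=GE8, hour=21h) draws from the long row where route=RT032, route_grp=GE8 and hour=21h, which has riders=414.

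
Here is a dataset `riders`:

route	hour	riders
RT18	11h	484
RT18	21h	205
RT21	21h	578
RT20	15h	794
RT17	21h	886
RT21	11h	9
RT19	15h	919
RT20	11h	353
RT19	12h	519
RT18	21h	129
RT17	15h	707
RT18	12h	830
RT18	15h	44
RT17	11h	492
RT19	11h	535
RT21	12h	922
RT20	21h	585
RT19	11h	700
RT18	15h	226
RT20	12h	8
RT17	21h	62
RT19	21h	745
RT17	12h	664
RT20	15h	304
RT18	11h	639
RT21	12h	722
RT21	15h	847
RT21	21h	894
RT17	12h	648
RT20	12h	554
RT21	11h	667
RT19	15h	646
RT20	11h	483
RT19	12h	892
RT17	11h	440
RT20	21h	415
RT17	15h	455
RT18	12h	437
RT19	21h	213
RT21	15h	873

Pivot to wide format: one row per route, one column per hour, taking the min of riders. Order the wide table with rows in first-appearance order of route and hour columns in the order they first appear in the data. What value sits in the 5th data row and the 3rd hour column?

With rows in first-appearance order of route, row 5 is route=RT19. hour columns in first-appearance order: 11h, 21h, 15h, 12h; column 3 is 15h.
Long rows with route=RT19, hour=15h: min(919, 646) = 646.

646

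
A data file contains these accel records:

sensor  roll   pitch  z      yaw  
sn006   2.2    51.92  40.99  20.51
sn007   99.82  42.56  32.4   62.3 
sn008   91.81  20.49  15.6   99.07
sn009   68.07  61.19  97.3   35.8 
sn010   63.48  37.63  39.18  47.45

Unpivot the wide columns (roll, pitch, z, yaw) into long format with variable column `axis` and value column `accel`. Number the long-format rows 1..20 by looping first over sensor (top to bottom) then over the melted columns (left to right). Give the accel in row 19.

39.18

20 rows total (5 × 4). Row 19: index ⌊(19-1)/4⌋ = 4 into sensor → sn010; (19-1) mod 4 = 2 into the melted columns → z.
So row 19 is (sn010, z, 39.18); accel = 39.18.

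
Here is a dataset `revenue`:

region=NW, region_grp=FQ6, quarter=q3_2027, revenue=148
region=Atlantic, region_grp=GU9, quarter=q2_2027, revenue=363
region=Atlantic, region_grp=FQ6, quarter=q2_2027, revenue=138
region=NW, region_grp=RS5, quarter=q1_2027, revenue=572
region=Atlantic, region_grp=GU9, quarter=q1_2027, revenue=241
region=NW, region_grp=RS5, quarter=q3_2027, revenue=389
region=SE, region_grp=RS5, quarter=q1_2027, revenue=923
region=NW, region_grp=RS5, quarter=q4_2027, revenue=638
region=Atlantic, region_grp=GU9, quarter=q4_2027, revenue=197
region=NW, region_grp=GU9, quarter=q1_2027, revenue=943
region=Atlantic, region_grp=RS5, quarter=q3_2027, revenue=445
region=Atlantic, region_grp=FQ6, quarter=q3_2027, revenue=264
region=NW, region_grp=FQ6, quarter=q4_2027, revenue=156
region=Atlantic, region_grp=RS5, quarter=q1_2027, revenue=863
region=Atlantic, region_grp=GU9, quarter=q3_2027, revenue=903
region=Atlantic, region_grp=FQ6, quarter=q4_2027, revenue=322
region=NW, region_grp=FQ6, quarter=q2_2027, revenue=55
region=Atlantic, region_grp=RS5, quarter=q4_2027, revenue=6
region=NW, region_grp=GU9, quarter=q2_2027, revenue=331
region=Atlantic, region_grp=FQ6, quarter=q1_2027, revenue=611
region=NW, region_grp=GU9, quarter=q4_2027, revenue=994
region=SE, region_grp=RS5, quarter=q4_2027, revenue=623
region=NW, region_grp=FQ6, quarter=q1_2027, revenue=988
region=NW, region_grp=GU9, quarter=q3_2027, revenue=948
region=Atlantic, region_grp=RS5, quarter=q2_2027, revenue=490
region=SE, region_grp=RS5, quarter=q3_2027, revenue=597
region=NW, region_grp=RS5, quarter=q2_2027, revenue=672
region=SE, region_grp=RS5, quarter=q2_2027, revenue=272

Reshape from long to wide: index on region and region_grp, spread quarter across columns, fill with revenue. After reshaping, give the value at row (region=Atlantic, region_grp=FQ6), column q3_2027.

264

Wide layout: rows indexed by region and region_grp, columns are the 4 distinct quarter values (q3_2027, q2_2027, q1_2027, q4_2027).
Cell (region=Atlantic, region_grp=FQ6, quarter=q3_2027) draws from the long row where region=Atlantic, region_grp=FQ6 and quarter=q3_2027, which has revenue=264.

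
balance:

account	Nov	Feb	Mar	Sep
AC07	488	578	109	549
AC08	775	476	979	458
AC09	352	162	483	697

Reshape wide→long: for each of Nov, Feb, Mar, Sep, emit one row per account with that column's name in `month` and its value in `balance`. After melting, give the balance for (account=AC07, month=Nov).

Unpivoting turns each (account, wide-column) pair into one long row.
The wide cell at row AC07, column Nov holds 488, so the long row (AC07, Nov) has balance=488.

488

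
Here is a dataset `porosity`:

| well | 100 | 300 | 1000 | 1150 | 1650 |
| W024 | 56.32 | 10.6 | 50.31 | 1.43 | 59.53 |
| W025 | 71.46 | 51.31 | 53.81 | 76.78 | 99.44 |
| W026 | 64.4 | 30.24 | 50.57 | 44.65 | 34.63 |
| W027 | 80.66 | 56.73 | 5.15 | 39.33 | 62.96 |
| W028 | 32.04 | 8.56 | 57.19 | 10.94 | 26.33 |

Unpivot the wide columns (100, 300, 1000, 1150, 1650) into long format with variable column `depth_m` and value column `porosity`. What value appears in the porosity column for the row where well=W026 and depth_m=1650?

34.63

Unpivoting turns each (well, wide-column) pair into one long row.
The wide cell at row W026, column 1650 holds 34.63, so the long row (W026, 1650) has porosity=34.63.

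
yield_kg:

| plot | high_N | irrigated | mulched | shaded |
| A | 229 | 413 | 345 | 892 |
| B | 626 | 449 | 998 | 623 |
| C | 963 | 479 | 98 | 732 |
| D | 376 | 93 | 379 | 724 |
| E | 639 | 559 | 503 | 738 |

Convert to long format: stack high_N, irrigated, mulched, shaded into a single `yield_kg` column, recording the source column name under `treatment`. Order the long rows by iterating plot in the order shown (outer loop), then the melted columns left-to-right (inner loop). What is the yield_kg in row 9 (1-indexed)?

963

20 rows total (5 × 4). Row 9: index ⌊(9-1)/4⌋ = 2 into plot → C; (9-1) mod 4 = 0 into the melted columns → high_N.
So row 9 is (C, high_N, 963); yield_kg = 963.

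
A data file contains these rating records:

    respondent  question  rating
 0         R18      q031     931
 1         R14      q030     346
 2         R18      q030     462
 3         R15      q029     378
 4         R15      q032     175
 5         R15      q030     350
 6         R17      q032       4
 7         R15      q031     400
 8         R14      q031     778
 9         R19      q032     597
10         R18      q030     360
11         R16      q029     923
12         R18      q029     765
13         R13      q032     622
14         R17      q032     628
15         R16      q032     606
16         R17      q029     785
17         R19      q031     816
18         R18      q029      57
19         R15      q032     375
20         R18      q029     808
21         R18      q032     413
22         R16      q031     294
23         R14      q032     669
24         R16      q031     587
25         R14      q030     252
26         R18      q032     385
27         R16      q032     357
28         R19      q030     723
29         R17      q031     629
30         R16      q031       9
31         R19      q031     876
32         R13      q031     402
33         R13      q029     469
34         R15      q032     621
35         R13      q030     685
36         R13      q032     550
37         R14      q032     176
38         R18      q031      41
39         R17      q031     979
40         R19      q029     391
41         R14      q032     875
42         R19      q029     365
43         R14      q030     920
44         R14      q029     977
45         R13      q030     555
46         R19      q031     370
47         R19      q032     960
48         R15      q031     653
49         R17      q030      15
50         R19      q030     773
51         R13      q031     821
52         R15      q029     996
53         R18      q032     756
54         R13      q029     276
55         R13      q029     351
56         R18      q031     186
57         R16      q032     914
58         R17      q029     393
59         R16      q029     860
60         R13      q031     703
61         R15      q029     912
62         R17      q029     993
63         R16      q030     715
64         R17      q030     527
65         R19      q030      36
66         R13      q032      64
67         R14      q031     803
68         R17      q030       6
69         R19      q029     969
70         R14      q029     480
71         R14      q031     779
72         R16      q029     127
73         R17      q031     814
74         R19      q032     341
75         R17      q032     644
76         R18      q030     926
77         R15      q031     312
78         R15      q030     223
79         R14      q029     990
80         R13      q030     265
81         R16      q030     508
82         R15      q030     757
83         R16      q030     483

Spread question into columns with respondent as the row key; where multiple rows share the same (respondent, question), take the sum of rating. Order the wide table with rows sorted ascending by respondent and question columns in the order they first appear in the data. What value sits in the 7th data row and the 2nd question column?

1532

With rows sorted ascending by respondent, row 7 is respondent=R19. question columns in first-appearance order: q031, q030, q029, q032; column 2 is q030.
Long rows with respondent=R19, question=q030: 723 + 773 + 36 = 1532.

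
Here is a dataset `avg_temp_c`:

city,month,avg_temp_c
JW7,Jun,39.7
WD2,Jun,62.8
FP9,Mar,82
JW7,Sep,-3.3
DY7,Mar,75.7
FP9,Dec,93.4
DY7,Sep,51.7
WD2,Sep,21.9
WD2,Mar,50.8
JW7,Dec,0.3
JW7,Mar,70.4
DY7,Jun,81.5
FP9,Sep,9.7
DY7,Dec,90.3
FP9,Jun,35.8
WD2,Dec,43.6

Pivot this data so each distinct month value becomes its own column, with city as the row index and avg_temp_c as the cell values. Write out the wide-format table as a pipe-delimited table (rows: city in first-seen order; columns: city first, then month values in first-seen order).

| city | Jun | Mar | Sep | Dec |
| JW7 | 39.7 | 70.4 | -3.3 | 0.3 |
| WD2 | 62.8 | 50.8 | 21.9 | 43.6 |
| FP9 | 35.8 | 82 | 9.7 | 93.4 |
| DY7 | 81.5 | 75.7 | 51.7 | 90.3 |

Columns: city plus the 4 distinct month values (Jun, Mar, Sep, Dec).
For example, row JW7 column Jun takes avg_temp_c=39.7 from the long row (JW7, Jun).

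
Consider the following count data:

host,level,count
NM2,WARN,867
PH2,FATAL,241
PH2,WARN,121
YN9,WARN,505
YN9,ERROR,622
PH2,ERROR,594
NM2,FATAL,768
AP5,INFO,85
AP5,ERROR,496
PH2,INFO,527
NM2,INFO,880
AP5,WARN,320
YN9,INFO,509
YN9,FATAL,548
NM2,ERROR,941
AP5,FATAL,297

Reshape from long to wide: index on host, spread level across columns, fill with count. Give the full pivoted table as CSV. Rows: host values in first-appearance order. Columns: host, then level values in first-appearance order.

host,WARN,FATAL,ERROR,INFO
NM2,867,768,941,880
PH2,121,241,594,527
YN9,505,548,622,509
AP5,320,297,496,85

Columns: host plus the 4 distinct level values (WARN, FATAL, ERROR, INFO).
For example, row NM2 column WARN takes count=867 from the long row (NM2, WARN).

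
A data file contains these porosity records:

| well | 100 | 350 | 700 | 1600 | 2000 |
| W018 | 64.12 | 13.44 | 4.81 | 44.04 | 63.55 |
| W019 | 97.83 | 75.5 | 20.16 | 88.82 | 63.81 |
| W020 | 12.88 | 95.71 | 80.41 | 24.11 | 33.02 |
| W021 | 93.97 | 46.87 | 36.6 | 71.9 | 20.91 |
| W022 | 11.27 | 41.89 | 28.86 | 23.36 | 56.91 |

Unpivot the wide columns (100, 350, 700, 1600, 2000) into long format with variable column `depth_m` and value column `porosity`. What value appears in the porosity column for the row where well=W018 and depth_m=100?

Unpivoting turns each (well, wide-column) pair into one long row.
The wide cell at row W018, column 100 holds 64.12, so the long row (W018, 100) has porosity=64.12.

64.12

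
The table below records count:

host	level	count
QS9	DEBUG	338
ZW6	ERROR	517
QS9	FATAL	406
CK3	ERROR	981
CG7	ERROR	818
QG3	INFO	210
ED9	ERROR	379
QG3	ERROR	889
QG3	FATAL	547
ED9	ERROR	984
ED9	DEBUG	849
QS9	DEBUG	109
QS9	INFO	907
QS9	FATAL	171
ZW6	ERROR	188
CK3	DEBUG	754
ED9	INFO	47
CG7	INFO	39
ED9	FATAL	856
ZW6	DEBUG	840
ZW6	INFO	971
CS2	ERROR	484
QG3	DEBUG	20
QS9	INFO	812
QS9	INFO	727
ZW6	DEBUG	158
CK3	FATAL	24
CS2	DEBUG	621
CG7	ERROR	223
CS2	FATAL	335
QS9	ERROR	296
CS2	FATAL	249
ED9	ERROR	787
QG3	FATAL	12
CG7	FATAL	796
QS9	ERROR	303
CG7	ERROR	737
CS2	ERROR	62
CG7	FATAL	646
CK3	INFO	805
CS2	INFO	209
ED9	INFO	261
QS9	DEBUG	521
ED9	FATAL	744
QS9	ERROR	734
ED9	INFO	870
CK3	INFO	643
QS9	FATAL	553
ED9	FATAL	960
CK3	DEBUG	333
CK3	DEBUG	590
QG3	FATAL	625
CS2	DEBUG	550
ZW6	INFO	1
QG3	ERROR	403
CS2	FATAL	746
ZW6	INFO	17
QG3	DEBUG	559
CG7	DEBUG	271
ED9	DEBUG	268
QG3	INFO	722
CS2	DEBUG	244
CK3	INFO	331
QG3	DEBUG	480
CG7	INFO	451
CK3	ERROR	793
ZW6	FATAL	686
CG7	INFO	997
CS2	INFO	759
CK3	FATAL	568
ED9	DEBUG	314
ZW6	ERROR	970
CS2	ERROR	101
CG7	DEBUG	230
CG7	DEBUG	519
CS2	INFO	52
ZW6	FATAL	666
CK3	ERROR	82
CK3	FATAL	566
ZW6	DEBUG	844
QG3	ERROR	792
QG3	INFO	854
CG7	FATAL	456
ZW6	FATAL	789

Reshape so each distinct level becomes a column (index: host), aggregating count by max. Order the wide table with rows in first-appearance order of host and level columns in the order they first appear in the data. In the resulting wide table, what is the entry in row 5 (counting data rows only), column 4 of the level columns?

854

With rows in first-appearance order of host, row 5 is host=QG3. level columns in first-appearance order: DEBUG, ERROR, FATAL, INFO; column 4 is INFO.
Long rows with host=QG3, level=INFO: max(210, 722, 854) = 854.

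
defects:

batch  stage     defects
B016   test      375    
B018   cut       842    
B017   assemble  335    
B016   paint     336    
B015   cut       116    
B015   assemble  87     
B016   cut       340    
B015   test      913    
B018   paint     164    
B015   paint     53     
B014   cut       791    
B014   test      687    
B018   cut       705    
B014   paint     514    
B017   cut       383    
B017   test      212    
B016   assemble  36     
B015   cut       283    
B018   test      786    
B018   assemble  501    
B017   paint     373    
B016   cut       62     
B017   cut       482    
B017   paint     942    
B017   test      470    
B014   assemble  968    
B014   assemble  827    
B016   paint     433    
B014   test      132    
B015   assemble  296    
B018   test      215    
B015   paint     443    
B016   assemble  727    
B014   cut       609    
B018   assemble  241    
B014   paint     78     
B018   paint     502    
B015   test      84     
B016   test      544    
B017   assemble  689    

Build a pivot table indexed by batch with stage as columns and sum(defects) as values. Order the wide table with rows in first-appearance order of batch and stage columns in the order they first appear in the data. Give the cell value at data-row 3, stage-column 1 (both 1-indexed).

682

With rows in first-appearance order of batch, row 3 is batch=B017. stage columns in first-appearance order: test, cut, assemble, paint; column 1 is test.
Long rows with batch=B017, stage=test: 212 + 470 = 682.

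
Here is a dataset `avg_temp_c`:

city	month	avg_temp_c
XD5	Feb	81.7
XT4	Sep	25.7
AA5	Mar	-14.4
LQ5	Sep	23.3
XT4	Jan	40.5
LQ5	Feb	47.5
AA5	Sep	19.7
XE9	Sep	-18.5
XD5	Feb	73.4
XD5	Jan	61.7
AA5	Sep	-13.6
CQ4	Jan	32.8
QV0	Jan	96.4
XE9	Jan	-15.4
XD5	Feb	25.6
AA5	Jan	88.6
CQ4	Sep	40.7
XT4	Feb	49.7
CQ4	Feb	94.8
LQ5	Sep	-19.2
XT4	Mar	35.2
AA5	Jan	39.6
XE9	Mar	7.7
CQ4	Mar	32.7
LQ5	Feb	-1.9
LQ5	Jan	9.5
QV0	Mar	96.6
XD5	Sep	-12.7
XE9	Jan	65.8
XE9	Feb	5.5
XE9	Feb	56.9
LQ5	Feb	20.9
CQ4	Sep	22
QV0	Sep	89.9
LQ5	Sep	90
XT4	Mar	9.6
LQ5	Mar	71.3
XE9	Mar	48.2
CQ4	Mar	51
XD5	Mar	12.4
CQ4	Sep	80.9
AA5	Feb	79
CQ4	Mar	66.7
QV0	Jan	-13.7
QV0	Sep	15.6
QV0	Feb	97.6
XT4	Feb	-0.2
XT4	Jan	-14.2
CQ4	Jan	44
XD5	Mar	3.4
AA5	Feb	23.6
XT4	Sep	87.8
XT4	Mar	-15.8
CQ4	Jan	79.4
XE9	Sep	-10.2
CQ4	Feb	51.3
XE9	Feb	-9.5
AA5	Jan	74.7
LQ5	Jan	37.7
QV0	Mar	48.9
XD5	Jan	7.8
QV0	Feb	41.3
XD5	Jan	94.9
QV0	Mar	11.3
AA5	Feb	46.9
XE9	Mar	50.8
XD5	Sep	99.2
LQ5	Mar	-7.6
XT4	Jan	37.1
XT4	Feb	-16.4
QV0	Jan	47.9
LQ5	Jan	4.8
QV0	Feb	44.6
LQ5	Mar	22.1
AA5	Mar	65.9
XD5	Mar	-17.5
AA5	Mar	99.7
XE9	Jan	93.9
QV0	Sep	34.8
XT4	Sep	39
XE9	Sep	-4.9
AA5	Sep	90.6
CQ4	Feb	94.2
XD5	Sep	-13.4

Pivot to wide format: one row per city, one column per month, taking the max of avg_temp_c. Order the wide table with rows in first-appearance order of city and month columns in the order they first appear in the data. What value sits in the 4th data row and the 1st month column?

With rows in first-appearance order of city, row 4 is city=LQ5. month columns in first-appearance order: Feb, Sep, Mar, Jan; column 1 is Feb.
Long rows with city=LQ5, month=Feb: max(47.5, -1.9, 20.9) = 47.5.

47.5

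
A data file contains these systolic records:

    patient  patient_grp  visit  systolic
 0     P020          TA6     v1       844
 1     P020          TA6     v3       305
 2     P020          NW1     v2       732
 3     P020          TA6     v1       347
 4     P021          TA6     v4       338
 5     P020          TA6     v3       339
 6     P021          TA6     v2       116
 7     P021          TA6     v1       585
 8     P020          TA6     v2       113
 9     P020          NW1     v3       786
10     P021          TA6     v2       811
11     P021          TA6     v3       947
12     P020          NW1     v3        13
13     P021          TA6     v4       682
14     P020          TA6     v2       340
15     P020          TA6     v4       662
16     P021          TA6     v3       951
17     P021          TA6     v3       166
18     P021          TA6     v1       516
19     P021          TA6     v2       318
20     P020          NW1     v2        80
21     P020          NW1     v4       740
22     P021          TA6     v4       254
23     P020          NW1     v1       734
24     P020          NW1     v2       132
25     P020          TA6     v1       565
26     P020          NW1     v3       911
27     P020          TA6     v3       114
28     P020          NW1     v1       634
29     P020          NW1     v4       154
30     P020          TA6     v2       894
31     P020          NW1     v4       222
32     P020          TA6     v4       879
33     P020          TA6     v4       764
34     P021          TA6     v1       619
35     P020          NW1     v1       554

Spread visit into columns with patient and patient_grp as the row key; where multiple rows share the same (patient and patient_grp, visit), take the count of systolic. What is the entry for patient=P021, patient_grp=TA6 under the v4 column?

3

Rows with patient=P021, patient_grp=TA6 and visit=v4: systolic values are 338, 682, 254.
3 rows match — count = 3.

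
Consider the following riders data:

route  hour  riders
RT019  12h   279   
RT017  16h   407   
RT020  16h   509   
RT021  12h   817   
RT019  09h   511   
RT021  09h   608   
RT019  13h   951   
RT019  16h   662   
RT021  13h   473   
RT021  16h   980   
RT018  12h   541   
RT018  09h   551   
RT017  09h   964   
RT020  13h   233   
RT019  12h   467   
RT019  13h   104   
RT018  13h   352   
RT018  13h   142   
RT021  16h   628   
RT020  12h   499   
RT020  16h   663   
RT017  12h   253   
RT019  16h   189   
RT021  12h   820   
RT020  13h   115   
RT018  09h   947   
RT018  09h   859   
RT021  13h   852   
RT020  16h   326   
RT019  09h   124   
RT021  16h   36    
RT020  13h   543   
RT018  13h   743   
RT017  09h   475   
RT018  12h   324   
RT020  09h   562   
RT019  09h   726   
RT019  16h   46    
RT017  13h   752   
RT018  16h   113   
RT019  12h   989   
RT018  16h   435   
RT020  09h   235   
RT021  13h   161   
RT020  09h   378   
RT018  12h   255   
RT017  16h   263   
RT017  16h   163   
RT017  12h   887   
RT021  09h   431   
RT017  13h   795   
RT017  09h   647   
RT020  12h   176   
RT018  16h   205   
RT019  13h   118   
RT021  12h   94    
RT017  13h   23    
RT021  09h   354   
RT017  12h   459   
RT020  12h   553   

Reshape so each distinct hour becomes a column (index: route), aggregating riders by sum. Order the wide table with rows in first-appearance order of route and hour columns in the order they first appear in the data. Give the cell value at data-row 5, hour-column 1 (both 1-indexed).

With rows in first-appearance order of route, row 5 is route=RT018. hour columns in first-appearance order: 12h, 16h, 09h, 13h; column 1 is 12h.
Long rows with route=RT018, hour=12h: 541 + 324 + 255 = 1120.

1120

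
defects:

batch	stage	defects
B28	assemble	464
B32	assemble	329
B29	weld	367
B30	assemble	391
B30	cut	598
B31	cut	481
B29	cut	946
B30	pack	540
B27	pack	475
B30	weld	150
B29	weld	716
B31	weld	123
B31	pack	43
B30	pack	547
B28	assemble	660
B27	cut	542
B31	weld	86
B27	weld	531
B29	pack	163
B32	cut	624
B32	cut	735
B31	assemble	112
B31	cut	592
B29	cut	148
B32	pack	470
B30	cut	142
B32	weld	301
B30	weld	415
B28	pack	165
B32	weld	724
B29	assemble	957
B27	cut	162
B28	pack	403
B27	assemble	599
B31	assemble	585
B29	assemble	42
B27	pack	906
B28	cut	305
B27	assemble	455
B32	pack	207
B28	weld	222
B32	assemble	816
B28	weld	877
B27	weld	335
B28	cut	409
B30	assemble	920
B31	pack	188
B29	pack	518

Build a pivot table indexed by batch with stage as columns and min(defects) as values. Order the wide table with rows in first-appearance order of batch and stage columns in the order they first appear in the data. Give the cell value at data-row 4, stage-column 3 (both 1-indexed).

142

With rows in first-appearance order of batch, row 4 is batch=B30. stage columns in first-appearance order: assemble, weld, cut, pack; column 3 is cut.
Long rows with batch=B30, stage=cut: min(598, 142) = 142.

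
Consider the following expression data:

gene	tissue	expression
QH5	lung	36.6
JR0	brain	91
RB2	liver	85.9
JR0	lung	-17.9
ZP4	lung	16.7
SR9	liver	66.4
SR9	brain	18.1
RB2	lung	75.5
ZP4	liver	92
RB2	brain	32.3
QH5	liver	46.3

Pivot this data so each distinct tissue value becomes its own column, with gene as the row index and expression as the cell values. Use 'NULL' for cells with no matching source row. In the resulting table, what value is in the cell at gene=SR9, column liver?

66.4

The long row with gene=SR9, tissue=liver has expression=66.4.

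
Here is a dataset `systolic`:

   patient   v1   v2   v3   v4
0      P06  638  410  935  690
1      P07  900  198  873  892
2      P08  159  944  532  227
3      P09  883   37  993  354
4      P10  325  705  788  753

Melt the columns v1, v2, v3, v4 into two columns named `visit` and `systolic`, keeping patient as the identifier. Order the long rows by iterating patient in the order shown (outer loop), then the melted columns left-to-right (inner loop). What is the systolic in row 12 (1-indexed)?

227

20 rows total (5 × 4). Row 12: index ⌊(12-1)/4⌋ = 2 into patient → P08; (12-1) mod 4 = 3 into the melted columns → v4.
So row 12 is (P08, v4, 227); systolic = 227.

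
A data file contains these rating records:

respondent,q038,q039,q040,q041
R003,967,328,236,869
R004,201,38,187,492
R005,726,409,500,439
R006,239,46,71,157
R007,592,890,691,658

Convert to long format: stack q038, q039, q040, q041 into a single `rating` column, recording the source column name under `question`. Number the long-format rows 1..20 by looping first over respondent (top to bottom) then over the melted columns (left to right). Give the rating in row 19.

20 rows total (5 × 4). Row 19: index ⌊(19-1)/4⌋ = 4 into respondent → R007; (19-1) mod 4 = 2 into the melted columns → q040.
So row 19 is (R007, q040, 691); rating = 691.

691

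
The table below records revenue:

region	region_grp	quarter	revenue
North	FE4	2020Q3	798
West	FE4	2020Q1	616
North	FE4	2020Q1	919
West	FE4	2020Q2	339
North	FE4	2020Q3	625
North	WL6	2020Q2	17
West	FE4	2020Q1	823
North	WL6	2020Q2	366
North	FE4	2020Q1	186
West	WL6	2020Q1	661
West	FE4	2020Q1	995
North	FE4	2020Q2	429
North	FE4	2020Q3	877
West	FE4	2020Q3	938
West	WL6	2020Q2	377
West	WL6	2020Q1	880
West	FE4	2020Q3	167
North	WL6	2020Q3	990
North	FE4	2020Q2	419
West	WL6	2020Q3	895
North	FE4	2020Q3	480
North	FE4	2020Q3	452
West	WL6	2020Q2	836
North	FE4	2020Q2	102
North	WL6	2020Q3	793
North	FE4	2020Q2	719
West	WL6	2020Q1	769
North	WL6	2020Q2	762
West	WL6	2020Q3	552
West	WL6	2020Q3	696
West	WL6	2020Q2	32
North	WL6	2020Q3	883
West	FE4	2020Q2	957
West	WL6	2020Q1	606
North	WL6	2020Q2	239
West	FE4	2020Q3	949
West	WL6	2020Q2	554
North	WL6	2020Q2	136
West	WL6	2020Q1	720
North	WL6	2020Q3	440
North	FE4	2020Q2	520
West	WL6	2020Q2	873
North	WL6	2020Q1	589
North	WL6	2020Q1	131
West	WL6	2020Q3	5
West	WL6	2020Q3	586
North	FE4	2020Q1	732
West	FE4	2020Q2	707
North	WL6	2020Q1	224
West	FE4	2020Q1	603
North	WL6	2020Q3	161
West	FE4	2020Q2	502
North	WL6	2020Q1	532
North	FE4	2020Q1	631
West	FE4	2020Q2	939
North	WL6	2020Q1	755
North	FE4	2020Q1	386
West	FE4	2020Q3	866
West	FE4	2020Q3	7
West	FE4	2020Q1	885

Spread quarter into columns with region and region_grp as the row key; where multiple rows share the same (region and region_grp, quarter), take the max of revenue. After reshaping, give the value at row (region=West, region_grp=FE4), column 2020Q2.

Rows with region=West, region_grp=FE4 and quarter=2020Q2: revenue values are 339, 957, 707, 502, 939.
max(339, 957, 707, 502, 939) = 957.

957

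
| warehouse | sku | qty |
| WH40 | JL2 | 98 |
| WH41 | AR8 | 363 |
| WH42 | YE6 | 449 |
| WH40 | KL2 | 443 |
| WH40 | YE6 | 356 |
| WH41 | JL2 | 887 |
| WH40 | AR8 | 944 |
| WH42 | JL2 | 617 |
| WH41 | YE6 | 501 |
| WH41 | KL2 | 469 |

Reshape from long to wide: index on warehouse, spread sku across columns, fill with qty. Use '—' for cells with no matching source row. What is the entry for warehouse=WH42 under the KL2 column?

—

No long-format row has warehouse=WH42 and sku=KL2, so the cell is —.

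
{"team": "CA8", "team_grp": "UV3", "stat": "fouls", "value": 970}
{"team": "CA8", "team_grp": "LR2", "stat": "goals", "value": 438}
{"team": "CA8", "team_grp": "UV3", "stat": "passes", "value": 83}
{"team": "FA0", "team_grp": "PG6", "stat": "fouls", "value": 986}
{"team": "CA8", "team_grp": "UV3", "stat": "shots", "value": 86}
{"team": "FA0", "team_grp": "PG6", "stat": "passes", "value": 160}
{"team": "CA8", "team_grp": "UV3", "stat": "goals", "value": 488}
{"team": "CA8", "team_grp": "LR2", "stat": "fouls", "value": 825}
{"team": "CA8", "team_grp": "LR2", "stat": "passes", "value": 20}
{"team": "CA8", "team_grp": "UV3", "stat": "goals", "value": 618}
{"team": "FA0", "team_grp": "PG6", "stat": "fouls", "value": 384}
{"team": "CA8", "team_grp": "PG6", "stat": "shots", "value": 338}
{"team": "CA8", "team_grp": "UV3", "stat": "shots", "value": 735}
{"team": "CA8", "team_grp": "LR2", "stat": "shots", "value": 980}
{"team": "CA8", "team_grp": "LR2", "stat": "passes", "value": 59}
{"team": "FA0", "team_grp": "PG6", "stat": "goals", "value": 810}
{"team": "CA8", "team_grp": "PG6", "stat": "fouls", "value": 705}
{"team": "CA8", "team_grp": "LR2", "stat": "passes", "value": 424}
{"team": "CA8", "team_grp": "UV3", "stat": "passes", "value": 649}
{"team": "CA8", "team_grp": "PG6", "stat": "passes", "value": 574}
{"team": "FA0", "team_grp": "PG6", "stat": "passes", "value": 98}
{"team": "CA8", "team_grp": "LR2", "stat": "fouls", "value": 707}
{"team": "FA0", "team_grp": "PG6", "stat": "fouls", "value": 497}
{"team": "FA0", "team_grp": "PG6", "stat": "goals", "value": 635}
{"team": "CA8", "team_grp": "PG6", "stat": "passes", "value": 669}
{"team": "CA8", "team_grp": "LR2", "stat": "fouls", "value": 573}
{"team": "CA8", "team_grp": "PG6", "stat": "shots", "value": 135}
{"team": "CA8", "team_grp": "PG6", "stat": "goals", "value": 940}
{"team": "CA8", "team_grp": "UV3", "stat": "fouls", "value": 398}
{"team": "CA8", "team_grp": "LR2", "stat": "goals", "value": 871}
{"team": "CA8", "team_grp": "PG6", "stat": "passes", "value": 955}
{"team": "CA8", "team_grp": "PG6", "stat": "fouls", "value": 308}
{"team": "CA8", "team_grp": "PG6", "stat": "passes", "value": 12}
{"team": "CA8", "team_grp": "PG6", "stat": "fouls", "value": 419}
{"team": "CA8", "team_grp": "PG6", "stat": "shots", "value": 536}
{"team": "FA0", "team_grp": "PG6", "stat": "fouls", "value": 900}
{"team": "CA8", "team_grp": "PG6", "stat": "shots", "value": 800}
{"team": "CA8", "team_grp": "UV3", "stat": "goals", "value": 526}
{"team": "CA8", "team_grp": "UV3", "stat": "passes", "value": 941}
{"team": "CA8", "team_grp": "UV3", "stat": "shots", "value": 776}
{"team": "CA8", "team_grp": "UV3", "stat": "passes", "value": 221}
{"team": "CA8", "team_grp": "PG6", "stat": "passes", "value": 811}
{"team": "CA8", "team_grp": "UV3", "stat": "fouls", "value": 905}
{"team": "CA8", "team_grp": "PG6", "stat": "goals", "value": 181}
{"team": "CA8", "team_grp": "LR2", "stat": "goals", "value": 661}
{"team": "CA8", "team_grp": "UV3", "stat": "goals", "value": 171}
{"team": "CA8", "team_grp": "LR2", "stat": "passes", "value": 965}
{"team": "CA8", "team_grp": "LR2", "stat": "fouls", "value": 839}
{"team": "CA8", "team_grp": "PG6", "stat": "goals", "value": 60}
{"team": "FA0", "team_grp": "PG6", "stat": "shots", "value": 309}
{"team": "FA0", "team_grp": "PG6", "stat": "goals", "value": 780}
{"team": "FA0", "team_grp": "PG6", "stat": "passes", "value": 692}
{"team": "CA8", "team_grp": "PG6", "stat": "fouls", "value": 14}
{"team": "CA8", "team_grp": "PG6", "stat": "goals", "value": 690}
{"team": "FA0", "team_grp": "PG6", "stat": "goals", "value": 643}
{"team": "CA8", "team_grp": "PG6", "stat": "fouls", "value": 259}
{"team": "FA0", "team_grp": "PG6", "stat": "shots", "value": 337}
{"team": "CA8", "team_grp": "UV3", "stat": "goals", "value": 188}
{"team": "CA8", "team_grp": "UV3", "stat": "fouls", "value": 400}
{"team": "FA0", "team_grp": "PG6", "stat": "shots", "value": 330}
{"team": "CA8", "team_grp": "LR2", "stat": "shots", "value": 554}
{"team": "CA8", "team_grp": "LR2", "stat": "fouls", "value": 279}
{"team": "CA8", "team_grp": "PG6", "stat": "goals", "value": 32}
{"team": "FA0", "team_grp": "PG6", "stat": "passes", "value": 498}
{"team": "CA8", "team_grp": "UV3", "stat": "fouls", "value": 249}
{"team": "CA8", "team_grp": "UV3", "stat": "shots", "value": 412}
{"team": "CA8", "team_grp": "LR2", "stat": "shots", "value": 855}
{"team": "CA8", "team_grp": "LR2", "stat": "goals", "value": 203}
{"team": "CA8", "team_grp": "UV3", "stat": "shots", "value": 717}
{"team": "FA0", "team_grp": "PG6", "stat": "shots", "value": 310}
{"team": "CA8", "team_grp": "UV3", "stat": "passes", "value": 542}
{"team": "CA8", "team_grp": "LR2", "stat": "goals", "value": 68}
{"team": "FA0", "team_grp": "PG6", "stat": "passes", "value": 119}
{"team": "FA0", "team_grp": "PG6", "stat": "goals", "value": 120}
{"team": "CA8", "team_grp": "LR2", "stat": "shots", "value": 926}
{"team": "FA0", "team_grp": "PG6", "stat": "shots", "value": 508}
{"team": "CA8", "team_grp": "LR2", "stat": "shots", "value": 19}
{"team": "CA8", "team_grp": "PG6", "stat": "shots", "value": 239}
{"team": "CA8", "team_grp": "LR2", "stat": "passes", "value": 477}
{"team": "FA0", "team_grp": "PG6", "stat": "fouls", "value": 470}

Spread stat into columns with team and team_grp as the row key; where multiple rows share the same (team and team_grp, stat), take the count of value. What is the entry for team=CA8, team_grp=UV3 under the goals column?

Rows with team=CA8, team_grp=UV3 and stat=goals: value values are 488, 618, 526, 171, 188.
5 rows match — count = 5.

5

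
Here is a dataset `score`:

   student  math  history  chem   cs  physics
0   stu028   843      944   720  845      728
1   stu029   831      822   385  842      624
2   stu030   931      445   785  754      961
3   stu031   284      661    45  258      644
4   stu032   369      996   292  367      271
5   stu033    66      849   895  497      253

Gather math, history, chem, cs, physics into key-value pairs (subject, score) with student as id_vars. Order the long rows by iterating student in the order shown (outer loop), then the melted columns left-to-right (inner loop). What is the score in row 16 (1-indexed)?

30 rows total (6 × 5). Row 16: index ⌊(16-1)/5⌋ = 3 into student → stu031; (16-1) mod 5 = 0 into the melted columns → math.
So row 16 is (stu031, math, 284); score = 284.

284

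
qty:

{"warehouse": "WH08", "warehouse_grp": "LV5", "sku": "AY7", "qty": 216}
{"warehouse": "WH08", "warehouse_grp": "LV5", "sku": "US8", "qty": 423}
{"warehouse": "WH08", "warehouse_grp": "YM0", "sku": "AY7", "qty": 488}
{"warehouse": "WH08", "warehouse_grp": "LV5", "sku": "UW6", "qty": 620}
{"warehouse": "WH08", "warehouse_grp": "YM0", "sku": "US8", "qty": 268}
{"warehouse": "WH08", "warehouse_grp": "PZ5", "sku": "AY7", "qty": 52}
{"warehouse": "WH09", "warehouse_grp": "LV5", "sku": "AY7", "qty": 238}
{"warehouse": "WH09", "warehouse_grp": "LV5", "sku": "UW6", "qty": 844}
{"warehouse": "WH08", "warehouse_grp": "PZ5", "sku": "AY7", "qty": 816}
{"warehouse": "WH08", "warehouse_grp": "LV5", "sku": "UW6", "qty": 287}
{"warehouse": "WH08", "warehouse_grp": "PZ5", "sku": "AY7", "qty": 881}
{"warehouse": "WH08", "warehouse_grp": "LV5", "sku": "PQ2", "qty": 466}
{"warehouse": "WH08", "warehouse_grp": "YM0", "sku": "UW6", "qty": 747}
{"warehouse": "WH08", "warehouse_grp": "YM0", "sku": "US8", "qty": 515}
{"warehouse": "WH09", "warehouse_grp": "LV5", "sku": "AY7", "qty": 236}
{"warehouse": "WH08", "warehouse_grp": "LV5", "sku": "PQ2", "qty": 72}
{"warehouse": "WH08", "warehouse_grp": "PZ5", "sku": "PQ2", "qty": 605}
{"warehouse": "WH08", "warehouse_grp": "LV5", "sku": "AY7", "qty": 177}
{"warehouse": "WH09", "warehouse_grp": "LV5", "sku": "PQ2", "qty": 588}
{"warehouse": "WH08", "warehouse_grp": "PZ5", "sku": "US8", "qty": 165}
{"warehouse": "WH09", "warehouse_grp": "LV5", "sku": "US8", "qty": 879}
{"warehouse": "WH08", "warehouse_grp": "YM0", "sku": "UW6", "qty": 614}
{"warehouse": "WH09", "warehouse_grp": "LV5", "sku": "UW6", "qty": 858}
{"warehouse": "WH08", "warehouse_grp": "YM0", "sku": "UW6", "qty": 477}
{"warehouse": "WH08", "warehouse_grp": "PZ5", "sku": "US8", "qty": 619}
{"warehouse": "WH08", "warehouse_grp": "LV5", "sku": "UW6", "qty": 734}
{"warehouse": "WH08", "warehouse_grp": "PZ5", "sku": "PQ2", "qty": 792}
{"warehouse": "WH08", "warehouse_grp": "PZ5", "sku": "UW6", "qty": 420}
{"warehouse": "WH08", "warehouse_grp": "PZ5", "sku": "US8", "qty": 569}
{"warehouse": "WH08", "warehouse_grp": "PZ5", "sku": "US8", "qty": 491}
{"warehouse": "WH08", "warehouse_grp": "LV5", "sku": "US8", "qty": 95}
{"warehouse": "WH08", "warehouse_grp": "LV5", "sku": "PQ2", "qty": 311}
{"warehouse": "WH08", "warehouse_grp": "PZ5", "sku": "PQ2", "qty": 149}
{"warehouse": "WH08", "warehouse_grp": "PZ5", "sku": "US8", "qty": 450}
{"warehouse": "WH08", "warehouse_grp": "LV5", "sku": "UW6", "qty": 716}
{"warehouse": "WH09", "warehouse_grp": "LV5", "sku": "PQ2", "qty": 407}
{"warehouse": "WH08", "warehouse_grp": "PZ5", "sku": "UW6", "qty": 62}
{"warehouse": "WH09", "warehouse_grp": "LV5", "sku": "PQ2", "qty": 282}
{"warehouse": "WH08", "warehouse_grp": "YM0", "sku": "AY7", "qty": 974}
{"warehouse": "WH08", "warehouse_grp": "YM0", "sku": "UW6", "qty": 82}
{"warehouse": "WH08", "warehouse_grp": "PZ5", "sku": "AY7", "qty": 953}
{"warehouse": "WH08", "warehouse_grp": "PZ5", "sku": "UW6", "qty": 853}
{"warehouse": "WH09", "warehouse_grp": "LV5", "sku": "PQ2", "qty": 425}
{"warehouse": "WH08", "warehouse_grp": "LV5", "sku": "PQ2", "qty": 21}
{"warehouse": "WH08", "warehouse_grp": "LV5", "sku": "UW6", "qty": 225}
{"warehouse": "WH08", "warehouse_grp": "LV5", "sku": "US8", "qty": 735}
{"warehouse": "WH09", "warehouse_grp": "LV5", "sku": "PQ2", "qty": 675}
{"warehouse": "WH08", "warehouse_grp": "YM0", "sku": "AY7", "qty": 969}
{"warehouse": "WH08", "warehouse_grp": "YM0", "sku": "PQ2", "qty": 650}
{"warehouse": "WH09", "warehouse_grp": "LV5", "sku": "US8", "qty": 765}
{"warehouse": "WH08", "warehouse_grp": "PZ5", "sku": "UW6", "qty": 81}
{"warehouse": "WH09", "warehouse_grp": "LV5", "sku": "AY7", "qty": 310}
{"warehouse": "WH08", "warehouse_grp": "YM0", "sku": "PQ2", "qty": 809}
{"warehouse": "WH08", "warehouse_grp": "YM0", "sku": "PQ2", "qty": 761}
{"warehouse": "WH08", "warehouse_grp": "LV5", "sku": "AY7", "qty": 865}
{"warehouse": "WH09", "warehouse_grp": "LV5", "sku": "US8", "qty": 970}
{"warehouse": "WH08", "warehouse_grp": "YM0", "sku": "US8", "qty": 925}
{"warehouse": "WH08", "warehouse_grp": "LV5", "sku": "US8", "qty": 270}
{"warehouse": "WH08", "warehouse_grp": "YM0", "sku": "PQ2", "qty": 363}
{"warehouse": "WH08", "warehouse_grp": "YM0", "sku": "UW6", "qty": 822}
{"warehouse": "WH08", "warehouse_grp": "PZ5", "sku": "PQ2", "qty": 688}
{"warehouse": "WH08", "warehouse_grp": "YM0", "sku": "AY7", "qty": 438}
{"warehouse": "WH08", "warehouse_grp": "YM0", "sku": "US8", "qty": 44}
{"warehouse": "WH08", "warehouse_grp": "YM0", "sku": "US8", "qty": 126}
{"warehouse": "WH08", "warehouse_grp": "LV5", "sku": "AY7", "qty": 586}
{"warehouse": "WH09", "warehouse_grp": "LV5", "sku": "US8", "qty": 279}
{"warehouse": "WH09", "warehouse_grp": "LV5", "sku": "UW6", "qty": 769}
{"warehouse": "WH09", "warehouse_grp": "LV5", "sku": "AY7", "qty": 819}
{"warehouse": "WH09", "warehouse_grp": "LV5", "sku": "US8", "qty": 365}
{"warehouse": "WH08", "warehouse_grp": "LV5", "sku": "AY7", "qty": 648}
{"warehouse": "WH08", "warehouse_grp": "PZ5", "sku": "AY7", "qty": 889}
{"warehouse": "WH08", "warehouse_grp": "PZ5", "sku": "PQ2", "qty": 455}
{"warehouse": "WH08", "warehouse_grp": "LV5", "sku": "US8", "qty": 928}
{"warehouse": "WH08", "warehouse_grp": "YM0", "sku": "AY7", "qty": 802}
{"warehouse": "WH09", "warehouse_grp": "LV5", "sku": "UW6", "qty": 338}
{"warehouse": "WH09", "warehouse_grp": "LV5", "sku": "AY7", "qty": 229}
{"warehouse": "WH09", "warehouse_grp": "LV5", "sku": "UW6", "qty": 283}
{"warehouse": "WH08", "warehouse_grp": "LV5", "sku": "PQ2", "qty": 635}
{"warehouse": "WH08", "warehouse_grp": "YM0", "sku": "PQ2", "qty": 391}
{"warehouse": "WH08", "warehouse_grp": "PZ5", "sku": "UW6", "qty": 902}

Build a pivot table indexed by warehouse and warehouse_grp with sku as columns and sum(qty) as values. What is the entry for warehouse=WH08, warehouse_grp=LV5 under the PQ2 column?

Rows with warehouse=WH08, warehouse_grp=LV5 and sku=PQ2: qty values are 466, 72, 311, 21, 635.
466 + 72 + 311 + 21 + 635 = 1505.

1505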